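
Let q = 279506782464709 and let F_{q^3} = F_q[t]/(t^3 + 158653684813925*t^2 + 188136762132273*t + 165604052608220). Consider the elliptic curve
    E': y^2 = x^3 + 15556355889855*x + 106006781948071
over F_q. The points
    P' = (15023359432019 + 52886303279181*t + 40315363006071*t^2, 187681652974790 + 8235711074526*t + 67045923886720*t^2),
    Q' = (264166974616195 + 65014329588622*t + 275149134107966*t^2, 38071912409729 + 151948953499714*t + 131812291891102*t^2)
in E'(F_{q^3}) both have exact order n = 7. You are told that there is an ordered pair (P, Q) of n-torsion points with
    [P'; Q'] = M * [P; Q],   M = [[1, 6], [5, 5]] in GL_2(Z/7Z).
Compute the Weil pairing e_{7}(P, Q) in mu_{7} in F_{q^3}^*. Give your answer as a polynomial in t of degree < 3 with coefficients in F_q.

85185827829412 + 132876156631300*t + 222429441187277*t^2

Under M = [[1,6],[5,5]] in GL_2(Z/7), e_{7}(P',Q') = e_{7}(P,Q)^(1*5-6*5 mod 7).
So e_{7}(P,Q) = e_{7}(P',Q')^{5}, since 3*5 = 1 mod 7.
Build f_{7,P'} and f_{7,Q'} via the 3-bit ladder of 7=111_2; evaluate at shifted divisors; quotient in F_{279506782464709^3}.
So e_{7}(P',Q') = 45468271282526 + 244192587864341*t + 188633143390994*t^2.
Hence e(P,Q) = 85185827829412 + 132876156631300*t + 222429441187277*t^2 in F_{279506782464709^3}^*.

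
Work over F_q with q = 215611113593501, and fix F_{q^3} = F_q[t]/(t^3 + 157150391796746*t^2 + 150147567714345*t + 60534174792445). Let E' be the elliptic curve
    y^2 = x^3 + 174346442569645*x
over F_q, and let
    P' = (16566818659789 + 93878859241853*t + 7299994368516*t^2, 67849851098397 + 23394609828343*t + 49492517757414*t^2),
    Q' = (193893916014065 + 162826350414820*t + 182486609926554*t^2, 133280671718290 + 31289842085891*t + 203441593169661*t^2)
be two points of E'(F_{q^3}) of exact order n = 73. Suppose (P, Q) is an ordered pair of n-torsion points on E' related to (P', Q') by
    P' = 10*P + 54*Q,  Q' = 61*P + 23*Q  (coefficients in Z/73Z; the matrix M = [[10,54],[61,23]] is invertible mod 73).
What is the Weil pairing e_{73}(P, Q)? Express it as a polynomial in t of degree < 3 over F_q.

Under M = [[10,54],[61,23]] in GL_2(Z/73), e_{73}(P',Q') = e_{73}(P,Q)^(10*23-54*61 mod 73).
10*23 - 54*61 = -3064; reduced mod 73: det = 2, inverse 37.
7-bit Miller (1001001) on E'/F_{215611113593501} with a'=174346442569645, b'=0: accumulate tangent/chord ratios at Q'+S and P'+S'.
Miller gives e_{73}(P',Q') = 85911793086697 + 13101679002143*t + 156232880147471*t^2 in F_{215611113593501^3}.
e_{73}(P,Q) = (85911793086697 + 13101679002143*t + 156232880147471*t^2)^{37} = 15664843462530 + 201819061638499*t + 10555768719545*t^2.

15664843462530 + 201819061638499*t + 10555768719545*t^2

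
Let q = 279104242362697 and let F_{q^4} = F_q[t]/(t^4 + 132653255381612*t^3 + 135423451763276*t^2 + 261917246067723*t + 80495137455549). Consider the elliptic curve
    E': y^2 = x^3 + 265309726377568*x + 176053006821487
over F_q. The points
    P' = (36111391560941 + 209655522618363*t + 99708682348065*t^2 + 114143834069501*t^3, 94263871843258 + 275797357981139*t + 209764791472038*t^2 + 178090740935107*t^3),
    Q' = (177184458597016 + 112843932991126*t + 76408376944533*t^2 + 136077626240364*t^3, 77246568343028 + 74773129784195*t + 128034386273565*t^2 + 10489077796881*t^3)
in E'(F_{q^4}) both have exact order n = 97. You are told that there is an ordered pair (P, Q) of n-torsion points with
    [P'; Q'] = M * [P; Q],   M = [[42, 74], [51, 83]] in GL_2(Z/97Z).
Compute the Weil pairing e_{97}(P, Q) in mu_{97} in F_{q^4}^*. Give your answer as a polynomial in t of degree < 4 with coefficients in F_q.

Since e_{97}(P,P)=e_{97}(Q,Q)=1 and e_{97}(Q,P)=e_{97}(P,Q)^{-1}, expanding e_{97}(42*P + 74*Q,51*P + 83*Q) leaves e(P,Q)^det(M).
Hence e(P,Q) = e(P',Q')^{65} where 65 = 3^{-1} mod 97.
Double-and-add over 1100001: 7-1 doublings, 3-1 additions; each step l_{T,T}/v_{2T} or l_{T,P'}/v at Q'+S for random S.
e_{97}(P',Q') = 125929517675812 + 185097597333130*t + 147430379505572*t^2 + 136876467449635*t^3.
Thus e_{97}(P,Q) = 134885465752582 + 161493719277332*t + 110280982634991*t^2 + 182886462205131*t^3.

134885465752582 + 161493719277332*t + 110280982634991*t^2 + 182886462205131*t^3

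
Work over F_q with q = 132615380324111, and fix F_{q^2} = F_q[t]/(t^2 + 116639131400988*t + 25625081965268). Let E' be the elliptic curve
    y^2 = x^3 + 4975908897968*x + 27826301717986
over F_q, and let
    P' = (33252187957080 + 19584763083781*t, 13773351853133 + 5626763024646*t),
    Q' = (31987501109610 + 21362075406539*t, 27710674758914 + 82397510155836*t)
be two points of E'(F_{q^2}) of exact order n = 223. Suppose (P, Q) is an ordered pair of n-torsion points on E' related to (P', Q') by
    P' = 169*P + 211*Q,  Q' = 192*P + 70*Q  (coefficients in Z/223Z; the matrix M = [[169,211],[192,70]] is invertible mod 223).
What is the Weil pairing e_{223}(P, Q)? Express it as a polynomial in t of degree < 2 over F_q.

132298522024358 + 47496760337143*t

e_{223} is bilinear + alternating on E[223], so e_{223}(169*P + 211*Q, 192*P + 70*Q) = e_{223}(P,Q)^(169*70-211*192).
det(M) mod 223 = 85; its inverse in (Z/223)^* is 21 (check: 85*21 mod 223 = 1).
Build f_{223,P'} and f_{223,Q'} via the 8-bit ladder of 223=11011111_2; evaluate at shifted divisors; quotient in F_{132615380324111^2}.
So e_{223}(P',Q') = 73497909928460 + 105974463119571*t.
Thus e_{223}(P,Q) = 132298522024358 + 47496760337143*t.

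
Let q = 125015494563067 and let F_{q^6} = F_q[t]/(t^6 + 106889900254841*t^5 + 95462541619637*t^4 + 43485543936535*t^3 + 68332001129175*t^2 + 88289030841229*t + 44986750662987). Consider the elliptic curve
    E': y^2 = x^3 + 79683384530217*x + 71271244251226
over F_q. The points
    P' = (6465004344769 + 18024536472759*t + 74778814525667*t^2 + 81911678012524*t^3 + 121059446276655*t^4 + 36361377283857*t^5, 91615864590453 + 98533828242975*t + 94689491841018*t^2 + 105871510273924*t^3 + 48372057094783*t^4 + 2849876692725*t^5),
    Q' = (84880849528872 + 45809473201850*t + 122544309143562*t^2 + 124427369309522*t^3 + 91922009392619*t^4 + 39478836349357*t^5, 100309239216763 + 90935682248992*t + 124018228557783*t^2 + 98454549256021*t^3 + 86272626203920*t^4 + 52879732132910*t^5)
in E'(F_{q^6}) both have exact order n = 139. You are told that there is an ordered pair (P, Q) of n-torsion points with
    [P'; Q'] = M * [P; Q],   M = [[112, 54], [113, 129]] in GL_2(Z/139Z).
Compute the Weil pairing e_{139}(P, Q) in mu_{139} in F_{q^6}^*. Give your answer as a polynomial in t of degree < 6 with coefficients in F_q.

10598374744569 + 46771463918282*t + 1873719382747*t^2 + 2850267884929*t^3 + 9672869166630*t^4 + 85205395021809*t^5

Under M = [[112,54],[113,129]] in GL_2(Z/139), e_{139}(P',Q') = e_{139}(P,Q)^(112*129-54*113 mod 139).
112*129 - 54*113 = 8346; reduced mod 139: det = 6, inverse 116.
Double-and-add over 10001011: 8-1 doublings, 4-1 additions; each step l_{T,T}/v_{2T} or l_{T,P'}/v at Q'+S for random S.
e_{139}(P',Q') = 79255489646704 + 64607794975856*t + 39610092162952*t^2 + 49314364901153*t^3 + 26876461284495*t^4 + 112444067015227*t^5.
Finally e_{139}(P,Q) = 10598374744569 + 46771463918282*t + 1873719382747*t^2 + 2850267884929*t^3 + 9672869166630*t^4 + 85205395021809*t^5.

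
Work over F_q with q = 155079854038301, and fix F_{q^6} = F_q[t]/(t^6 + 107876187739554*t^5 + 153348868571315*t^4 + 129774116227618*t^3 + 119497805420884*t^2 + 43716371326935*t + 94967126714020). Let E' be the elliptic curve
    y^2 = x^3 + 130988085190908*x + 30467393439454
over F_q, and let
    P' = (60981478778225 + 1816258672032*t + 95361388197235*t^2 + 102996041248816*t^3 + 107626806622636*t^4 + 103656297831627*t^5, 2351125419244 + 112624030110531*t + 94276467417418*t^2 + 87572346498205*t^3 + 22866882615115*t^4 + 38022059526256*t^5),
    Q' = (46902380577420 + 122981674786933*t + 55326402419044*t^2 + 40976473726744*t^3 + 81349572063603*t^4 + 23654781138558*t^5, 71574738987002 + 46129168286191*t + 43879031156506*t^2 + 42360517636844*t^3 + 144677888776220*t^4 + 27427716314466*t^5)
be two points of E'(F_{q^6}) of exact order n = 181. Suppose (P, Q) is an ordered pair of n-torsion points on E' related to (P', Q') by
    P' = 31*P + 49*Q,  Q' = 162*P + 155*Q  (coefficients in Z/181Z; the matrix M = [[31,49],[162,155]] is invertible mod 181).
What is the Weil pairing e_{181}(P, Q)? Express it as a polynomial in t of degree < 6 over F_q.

60922600040070 + 37794585336342*t + 142975302749660*t^2 + 38651858718394*t^3 + 127975479915796*t^4 + 17172086030527*t^5

Since e_{181}(P,P)=e_{181}(Q,Q)=1 and e_{181}(Q,P)=e_{181}(P,Q)^{-1}, expanding e_{181}(31*P + 49*Q,162*P + 155*Q) leaves e(P,Q)^det(M).
det(M) mod 181 = 125; its inverse in (Z/181)^* is 42 (check: 125*42 mod 181 = 1).
n = 181 = (10110101)_2 (8 bits, wt 5); accumulate f_{181,P'}(Q'+S)/f_{181,P'}(S) along the 7-step ladder.
f_P(D_Q)/f_Q(D_P) = 64501634751806 + 73492689764909*t + 141185365544195*t^2 + 14625836727515*t^3 + 53491726793879*t^4 + 28243511502791*t^5.
Finally e_{181}(P,Q) = 60922600040070 + 37794585336342*t + 142975302749660*t^2 + 38651858718394*t^3 + 127975479915796*t^4 + 17172086030527*t^5.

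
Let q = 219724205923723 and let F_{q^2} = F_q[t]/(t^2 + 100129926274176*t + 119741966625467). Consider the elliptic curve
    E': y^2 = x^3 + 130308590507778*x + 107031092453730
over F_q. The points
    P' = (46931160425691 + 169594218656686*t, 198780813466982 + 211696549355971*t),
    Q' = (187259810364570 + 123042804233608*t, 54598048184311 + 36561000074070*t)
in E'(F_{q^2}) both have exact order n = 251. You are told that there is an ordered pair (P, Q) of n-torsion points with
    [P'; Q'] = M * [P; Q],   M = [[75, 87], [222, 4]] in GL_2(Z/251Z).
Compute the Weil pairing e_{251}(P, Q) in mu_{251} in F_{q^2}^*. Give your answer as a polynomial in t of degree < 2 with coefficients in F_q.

20395489457074 + 20582422998082*t

Under M = [[75,87],[222,4]] in GL_2(Z/251), e_{251}(P',Q') = e_{251}(P,Q)^(75*4-87*222 mod 251).
det(M) mod 251 = 62; its inverse in (Z/251)^* is 166 (check: 62*166 mod 251 = 1).
Double-and-add over 11111011: 8-1 doublings, 7-1 additions; each step l_{T,T}/v_{2T} or l_{T,P'}/v at Q'+S for random S.
e_{251}(P',Q') = 53308765119297 + 98003313303440*t.
Thus e_{251}(P,Q) = 20395489457074 + 20582422998082*t.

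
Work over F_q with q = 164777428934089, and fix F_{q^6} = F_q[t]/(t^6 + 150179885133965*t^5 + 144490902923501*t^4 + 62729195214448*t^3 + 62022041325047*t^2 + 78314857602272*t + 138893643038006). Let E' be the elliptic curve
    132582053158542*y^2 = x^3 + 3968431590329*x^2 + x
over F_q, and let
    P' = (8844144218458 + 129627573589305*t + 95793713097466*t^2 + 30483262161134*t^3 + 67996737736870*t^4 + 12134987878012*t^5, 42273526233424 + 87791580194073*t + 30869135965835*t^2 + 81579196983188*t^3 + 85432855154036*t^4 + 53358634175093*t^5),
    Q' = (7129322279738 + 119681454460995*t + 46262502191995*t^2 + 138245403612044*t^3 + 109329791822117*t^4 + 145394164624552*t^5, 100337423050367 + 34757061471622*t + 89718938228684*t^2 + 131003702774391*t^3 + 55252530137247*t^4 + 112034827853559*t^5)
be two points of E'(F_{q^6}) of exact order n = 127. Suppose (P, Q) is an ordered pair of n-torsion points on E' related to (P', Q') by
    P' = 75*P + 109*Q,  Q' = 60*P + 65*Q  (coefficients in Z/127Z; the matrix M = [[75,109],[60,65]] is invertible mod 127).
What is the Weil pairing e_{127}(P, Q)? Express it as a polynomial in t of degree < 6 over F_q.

Since e_{127}(P,P)=e_{127}(Q,Q)=1 and e_{127}(Q,P)=e_{127}(P,Q)^{-1}, expanding e_{127}(75*P + 109*Q,60*P + 65*Q) leaves e(P,Q)^det(M).
75*65 - 109*60 = -1665; reduced mod 127: det = 113, inverse 9.
Set x_W=63183711338149*u+82449161201428, y_W=63183711338149*v; then E': y_W^2=x_W^3+95959349919455.
Build f_{127,P'} and f_{127,Q'} via the 7-bit ladder of 127=1111111_2; evaluate at shifted divisors; quotient in F_{164777428934089^6}.
Miller gives e_{127}(P',Q') = 136792143758883 + 10112199347073*t + 21719445721039*t^2 + 55760825802438*t^3 + 5043149037267*t^4 + 11317541704328*t^5 in F_{164777428934089^6}.
(136792143758883 + 10112199347073*t + 21719445721039*t^2 + 55760825802438*t^3 + 5043149037267*t^4 + 11317541704328*t^5)^{9} mod (164777428934089,f) = 62146117293734 + 32882477505008*t + 82741105786793*t^2 + 150438006417010*t^3 + 88106450427664*t^4 + 113706326804769*t^5.

62146117293734 + 32882477505008*t + 82741105786793*t^2 + 150438006417010*t^3 + 88106450427664*t^4 + 113706326804769*t^5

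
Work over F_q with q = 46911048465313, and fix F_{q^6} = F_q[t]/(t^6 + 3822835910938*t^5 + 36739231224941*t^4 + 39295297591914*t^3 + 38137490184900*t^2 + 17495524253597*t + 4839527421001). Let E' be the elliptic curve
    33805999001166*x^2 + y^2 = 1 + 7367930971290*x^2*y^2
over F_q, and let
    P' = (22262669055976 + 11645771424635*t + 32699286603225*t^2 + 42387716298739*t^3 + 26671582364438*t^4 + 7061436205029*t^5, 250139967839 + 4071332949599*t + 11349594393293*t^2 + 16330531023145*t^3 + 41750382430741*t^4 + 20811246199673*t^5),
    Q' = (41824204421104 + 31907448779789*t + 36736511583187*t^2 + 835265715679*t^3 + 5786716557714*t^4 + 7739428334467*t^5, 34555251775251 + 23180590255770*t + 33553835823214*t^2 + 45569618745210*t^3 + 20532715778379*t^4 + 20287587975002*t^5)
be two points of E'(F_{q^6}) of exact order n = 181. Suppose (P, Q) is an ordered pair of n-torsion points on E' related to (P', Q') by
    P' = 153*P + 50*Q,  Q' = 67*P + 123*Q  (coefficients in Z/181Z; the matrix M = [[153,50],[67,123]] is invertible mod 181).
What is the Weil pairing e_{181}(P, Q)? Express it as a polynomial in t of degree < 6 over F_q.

Under M = [[153,50],[67,123]] in GL_2(Z/181), e_{181}(P',Q') = e_{181}(P,Q)^(153*123-50*67 mod 181).
Hence e(P,Q) = e(P',Q')^{153} where 153 = 84^{-1} mod 181.
Edwards a_E,d_E -> Montgomery A=31230260051116,B=6058821780287 -> Weierstrass 32734881100640,32392679043623 via alpha=6862321662076,beta=6609517007469.
Build f_{181,P'} and f_{181,Q'} via the 8-bit ladder of 181=10110101_2; evaluate at shifted divisors; quotient in F_{46911048465313^6}.
So e_{181}(P',Q') = 45276300734115 + 16774616903707*t + 23766648788698*t^2 + 17331911366773*t^3 + 20727114492016*t^4 + 44829963504596*t^5.
(45276300734115 + 16774616903707*t + 23766648788698*t^2 + 17331911366773*t^3 + 20727114492016*t^4 + 44829963504596*t^5)^{153} mod (46911048465313,f) = 14069303479258 + 24835548770847*t + 37508501245608*t^2 + 17655995697884*t^3 + 37927658693220*t^4 + 23763058520922*t^5.

14069303479258 + 24835548770847*t + 37508501245608*t^2 + 17655995697884*t^3 + 37927658693220*t^4 + 23763058520922*t^5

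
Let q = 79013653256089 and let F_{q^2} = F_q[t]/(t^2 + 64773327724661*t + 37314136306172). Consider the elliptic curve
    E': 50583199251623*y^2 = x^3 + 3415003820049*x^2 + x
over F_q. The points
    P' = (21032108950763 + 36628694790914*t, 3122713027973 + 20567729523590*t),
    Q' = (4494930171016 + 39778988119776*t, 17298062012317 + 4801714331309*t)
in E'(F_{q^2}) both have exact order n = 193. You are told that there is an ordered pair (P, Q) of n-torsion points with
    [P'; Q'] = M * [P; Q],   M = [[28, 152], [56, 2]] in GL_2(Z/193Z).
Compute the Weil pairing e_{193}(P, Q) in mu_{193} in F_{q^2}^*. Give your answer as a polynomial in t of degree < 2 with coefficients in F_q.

55414988869188 + 16724679601005*t

The 193-Weil pairing on E[193] over F_{79013653256089} is alternating-bilinear: e_{193}(P',Q') = e_{193}(P,Q)^det(M).
So e_{193}(P,Q) = e_{193}(P',Q')^{59}, since 36*59 = 1 mod 193.
(x,y)|->(26680519328377x+59532554420227,26680519328377y) sends E' to y^2=x^3+16443230114148*x.
Double-and-add over 11000001: 8-1 doublings, 3-1 additions; each step l_{T,T}/v_{2T} or l_{T,P'}/v at Q'+S for random S.
Result: e(P',Q') = 4702580165124 + 28221006591798*t.
Hence e(P,Q) = 55414988869188 + 16724679601005*t in F_{79013653256089^2}^*.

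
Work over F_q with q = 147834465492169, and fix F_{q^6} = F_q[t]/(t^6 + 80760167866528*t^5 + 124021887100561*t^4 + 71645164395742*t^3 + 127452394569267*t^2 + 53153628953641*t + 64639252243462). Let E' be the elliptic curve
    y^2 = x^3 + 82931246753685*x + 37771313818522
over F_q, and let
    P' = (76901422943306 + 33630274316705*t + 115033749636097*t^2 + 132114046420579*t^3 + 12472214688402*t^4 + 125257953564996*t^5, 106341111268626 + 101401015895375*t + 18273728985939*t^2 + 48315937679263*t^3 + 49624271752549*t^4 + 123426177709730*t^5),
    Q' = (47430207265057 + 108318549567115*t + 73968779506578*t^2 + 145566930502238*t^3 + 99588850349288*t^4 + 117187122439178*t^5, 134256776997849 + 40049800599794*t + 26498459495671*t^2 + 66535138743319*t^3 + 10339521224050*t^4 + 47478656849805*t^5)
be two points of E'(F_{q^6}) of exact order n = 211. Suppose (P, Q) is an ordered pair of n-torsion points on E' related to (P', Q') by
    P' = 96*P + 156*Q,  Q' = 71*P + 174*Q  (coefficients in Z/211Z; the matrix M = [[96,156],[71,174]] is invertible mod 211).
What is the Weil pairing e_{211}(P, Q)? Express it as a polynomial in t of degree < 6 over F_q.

33832240122603 + 90564851182549*t + 137797568900125*t^2 + 56728634524620*t^3 + 108881511792987*t^4 + 22380120091905*t^5

e_{211} is bilinear + alternating on E[211], so e_{211}(96*P + 156*Q, 71*P + 174*Q) = e_{211}(P,Q)^(96*174-156*71).
det M = 96*174 - 156*71 = 5628 = 142 (mod 211); 142^{-1} = 159 (mod 211).
n = 211 = (11010011)_2 (8 bits, wt 5); accumulate f_{211,P'}(Q'+S)/f_{211,P'}(S) along the 7-step ladder.
So e_{211}(P',Q') = 57443201780134 + 90443512631019*t + 31115810704688*t^2 + 127847918278470*t^3 + 60943123331480*t^4 + 123370082118532*t^5.
(57443201780134 + 90443512631019*t + 31115810704688*t^2 + 127847918278470*t^3 + 60943123331480*t^4 + 123370082118532*t^5)^{159} mod (147834465492169,f) = 33832240122603 + 90564851182549*t + 137797568900125*t^2 + 56728634524620*t^3 + 108881511792987*t^4 + 22380120091905*t^5.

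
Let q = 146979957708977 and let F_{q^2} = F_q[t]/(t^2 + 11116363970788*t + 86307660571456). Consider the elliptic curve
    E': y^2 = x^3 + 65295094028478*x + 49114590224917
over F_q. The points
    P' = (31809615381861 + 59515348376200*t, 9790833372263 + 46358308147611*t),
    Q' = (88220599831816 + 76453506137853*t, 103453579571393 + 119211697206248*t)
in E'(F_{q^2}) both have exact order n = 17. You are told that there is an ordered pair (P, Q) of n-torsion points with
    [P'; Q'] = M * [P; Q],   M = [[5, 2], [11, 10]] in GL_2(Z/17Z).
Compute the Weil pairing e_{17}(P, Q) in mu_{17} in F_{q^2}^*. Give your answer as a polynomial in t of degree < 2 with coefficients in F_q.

e_{17} is bilinear + alternating on E[17], so e_{17}(5*P + 2*Q, 11*P + 10*Q) = e_{17}(P,Q)^(5*10-2*11).
5*10 - 2*11 = 28; reduced mod 17: det = 11, inverse 14.
Miller loop for e_{17} over F_{146979957708977^2}: bits of 17 = 10001; 4 double steps + 1 add steps, l/v at each.
f_P(D_Q)/f_Q(D_P) = 41244720298304 + 28550378848974*t.
Thus e_{17}(P,Q) = 124971047861299 + 95911192963501*t.

124971047861299 + 95911192963501*t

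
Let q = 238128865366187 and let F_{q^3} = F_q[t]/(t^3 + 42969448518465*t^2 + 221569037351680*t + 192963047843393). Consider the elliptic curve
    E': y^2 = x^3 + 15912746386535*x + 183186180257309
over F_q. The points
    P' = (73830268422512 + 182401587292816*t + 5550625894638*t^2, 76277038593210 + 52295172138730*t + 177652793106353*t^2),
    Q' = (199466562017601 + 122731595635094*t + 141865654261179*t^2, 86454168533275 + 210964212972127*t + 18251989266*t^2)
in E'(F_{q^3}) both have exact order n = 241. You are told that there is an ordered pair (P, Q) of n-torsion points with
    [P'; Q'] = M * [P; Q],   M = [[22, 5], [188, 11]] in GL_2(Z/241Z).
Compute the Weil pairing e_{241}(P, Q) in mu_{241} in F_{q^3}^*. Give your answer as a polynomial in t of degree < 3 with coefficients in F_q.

9677925957994 + 214873116692076*t + 10088465386174*t^2

e_{241} is bilinear + alternating on E[241], so e_{241}(22*P + 5*Q, 188*P + 11*Q) = e_{241}(P,Q)^(22*11-5*188).
det(M) mod 241 = 25; its inverse in (Z/241)^* is 135 (check: 25*135 mod 241 = 1).
8-bit Miller (11110001) on E'/F_{238128865366187} with a'=15912746386535, b'=183186180257309: accumulate tangent/chord ratios at Q'+S and P'+S'.
e_{241}(P',Q') = 219669214546718 + 7192760624980*t + 168534291920813*t^2.
e_{241}(P,Q) = (219669214546718 + 7192760624980*t + 168534291920813*t^2)^{135} = 9677925957994 + 214873116692076*t + 10088465386174*t^2.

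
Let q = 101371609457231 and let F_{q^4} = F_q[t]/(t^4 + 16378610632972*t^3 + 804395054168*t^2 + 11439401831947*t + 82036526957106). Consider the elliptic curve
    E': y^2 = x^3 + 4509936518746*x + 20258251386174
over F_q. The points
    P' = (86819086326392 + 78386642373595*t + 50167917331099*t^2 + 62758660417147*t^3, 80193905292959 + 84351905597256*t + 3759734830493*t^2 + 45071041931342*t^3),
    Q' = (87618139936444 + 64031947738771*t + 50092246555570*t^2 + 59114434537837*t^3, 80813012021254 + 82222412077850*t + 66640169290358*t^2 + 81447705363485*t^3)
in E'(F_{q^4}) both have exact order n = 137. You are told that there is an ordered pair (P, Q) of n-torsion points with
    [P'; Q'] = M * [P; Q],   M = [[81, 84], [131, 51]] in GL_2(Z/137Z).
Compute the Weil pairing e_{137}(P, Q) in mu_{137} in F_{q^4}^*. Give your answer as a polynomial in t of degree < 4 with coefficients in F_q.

88238538815170 + 66586447656280*t + 16540198953674*t^2 + 91895351318743*t^3

The 137-Weil pairing on E[137] over F_{101371609457231} is alternating-bilinear: e_{137}(P',Q') = e_{137}(P,Q)^det(M).
det(M) mod 137 = 114; its inverse in (Z/137)^* is 131 (check: 114*131 mod 137 = 1).
Run Miller on y^2=x^3+4509936518746*x+20258251386174 over F_{101371609457231}: ladder 10001001 (8 bits); e = f_P(D_Q)/f_Q(D_P).
e_{137}(P',Q') = 34162700480307 + 59226597284255*t + 56879072311050*t^2 + 51747302128303*t^3.
e_{137}(P,Q) = (34162700480307 + 59226597284255*t + 56879072311050*t^2 + 51747302128303*t^3)^{131} = 88238538815170 + 66586447656280*t + 16540198953674*t^2 + 91895351318743*t^3.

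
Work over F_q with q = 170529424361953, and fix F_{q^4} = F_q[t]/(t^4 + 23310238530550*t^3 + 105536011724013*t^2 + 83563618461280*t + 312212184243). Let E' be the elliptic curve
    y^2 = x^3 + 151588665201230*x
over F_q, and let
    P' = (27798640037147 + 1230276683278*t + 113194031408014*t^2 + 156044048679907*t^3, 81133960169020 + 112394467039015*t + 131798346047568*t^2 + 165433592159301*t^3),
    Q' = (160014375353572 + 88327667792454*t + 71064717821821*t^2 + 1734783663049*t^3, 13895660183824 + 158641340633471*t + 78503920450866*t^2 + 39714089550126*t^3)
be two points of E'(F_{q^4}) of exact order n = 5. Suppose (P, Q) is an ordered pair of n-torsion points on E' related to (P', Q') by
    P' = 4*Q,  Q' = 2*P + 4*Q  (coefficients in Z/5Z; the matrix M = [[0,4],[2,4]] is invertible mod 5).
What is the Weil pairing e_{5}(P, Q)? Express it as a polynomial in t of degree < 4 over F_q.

The 5-Weil pairing on E[5] over F_{170529424361953} is alternating-bilinear: e_{5}(P',Q') = e_{5}(P,Q)^det(M).
det(M) mod 5 = 2; its inverse in (Z/5)^* is 3 (check: 2*3 mod 5 = 1).
Run Miller on y^2=x^3+151588665201230*x over F_{170529424361953}: ladder 101 (3 bits); e = f_P(D_Q)/f_Q(D_P).
f_P(D_Q)/f_Q(D_P) = 27827022900497 + 139141972455847*t + 1067441102730*t^2 + 116267642982663*t^3.
Raise to 3: e(P,Q) = 168651532366506 + 29820571487654*t + 7103227790234*t^2 + 61734379396402*t^3 in mu_{5}.

168651532366506 + 29820571487654*t + 7103227790234*t^2 + 61734379396402*t^3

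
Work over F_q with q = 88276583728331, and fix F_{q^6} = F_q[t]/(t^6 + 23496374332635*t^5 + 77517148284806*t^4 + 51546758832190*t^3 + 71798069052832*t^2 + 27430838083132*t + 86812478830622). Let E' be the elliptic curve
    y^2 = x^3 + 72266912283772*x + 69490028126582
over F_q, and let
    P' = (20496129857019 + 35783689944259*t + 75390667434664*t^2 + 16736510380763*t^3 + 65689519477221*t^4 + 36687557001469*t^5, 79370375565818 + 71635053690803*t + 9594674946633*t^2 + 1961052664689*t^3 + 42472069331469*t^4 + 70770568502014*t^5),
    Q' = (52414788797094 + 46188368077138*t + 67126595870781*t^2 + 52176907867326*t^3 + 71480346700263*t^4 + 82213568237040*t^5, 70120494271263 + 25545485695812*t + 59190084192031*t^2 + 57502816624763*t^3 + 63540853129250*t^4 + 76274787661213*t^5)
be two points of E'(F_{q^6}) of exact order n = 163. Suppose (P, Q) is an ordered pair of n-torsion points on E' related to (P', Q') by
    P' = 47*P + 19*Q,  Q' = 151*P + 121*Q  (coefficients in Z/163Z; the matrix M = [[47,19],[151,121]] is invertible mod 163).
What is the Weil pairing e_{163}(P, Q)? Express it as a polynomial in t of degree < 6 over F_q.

The 163-Weil pairing on E[163] over F_{88276583728331} is alternating-bilinear: e_{163}(P',Q') = e_{163}(P,Q)^det(M).
47*121 - 19*151 = 2818; reduced mod 163: det = 47, inverse 111.
Miller loop for e_{163} over F_{88276583728331^6}: bits of 163 = 10100011; 7 double steps + 3 add steps, l/v at each.
The quotient is 54685861664885 + 11800190147146*t + 82220134476204*t^2 + 36939202393071*t^3 + 24889725352286*t^4 + 4715119083474*t^5.
(54685861664885 + 11800190147146*t + 82220134476204*t^2 + 36939202393071*t^3 + 24889725352286*t^4 + 4715119083474*t^5)^{111} mod (88276583728331,f) = 75382900527938 + 59875448431436*t + 86940688318378*t^2 + 49540030146486*t^3 + 31830134349115*t^4 + 54613840893012*t^5.

75382900527938 + 59875448431436*t + 86940688318378*t^2 + 49540030146486*t^3 + 31830134349115*t^4 + 54613840893012*t^5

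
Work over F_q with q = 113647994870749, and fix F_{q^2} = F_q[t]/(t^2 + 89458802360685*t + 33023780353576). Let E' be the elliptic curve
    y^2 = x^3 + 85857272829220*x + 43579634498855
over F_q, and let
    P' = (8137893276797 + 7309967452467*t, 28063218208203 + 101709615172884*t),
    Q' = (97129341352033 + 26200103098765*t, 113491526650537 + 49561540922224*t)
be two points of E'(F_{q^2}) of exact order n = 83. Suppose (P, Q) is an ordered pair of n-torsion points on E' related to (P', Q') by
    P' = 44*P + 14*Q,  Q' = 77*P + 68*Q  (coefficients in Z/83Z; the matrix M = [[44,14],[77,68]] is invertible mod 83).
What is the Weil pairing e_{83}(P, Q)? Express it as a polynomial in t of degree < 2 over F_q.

71278912637662 + 70874147050234*t

Since e_{83}(P,P)=e_{83}(Q,Q)=1 and e_{83}(Q,P)=e_{83}(P,Q)^{-1}, expanding e_{83}(44*P + 14*Q,77*P + 68*Q) leaves e(P,Q)^det(M).
Inverting 5 mod 83: 50. Thus e_{83}(P,Q) = e(P',Q')^{50}.
Miller loop for e_{83} over F_{113647994870749^2}: bits of 83 = 1010011; 6 double steps + 3 add steps, l/v at each.
Miller gives e_{83}(P',Q') = 73089978012622 + 64659839704742*t in F_{113647994870749^2}.
e_{83}(P,Q) = (73089978012622 + 64659839704742*t)^{50} = 71278912637662 + 70874147050234*t.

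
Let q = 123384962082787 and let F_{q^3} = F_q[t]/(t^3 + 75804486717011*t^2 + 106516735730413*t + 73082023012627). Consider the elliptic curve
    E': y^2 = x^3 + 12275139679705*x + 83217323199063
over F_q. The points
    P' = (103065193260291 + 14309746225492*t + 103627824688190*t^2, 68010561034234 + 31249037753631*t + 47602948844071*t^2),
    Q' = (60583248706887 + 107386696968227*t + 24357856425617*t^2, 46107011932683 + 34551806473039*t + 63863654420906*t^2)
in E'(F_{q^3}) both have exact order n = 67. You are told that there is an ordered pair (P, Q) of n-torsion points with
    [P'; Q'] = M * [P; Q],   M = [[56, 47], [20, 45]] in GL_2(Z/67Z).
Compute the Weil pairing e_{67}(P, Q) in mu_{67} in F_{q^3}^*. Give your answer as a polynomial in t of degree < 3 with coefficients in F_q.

70321458523068 + 71592350939962*t + 37926820923574*t^2

Under M = [[56,47],[20,45]] in GL_2(Z/67), e_{67}(P',Q') = e_{67}(P,Q)^(56*45-47*20 mod 67).
det M = 56*45 - 47*20 = 1580 = 39 (mod 67); 39^{-1} = 55 (mod 67).
Run Miller on y^2=x^3+12275139679705*x+83217323199063 over F_{123384962082787}: ladder 1000011 (7 bits); e = f_P(D_Q)/f_Q(D_P).
Result: e(P',Q') = 21642387350270 + 91392560593974*t + 22493755359953*t^2.
Hence e(P,Q) = 70321458523068 + 71592350939962*t + 37926820923574*t^2 in F_{123384962082787^3}^*.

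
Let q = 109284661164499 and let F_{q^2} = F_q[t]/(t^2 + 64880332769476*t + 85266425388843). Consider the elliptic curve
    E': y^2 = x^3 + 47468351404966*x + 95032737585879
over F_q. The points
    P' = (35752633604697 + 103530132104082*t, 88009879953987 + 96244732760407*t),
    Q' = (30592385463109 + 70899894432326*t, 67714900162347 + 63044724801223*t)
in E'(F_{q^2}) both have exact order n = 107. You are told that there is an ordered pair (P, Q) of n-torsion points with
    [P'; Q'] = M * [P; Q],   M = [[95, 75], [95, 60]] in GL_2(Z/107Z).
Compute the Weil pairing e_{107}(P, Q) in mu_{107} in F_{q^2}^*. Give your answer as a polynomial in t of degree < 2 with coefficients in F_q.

Under M = [[95,75],[95,60]] in GL_2(Z/107), e_{107}(P',Q') = e_{107}(P,Q)^(95*60-75*95 mod 107).
Inverting 73 mod 107: 22. Thus e_{107}(P,Q) = e(P',Q')^{22}.
Miller loop for e_{107} over F_{109284661164499^2}: bits of 107 = 1101011; 6 double steps + 4 add steps, l/v at each.
Result: e(P',Q') = 94538101313142 + 51756904905786*t.
Hence e(P,Q) = 34039613357982 + 16077842997497*t in F_{109284661164499^2}^*.

34039613357982 + 16077842997497*t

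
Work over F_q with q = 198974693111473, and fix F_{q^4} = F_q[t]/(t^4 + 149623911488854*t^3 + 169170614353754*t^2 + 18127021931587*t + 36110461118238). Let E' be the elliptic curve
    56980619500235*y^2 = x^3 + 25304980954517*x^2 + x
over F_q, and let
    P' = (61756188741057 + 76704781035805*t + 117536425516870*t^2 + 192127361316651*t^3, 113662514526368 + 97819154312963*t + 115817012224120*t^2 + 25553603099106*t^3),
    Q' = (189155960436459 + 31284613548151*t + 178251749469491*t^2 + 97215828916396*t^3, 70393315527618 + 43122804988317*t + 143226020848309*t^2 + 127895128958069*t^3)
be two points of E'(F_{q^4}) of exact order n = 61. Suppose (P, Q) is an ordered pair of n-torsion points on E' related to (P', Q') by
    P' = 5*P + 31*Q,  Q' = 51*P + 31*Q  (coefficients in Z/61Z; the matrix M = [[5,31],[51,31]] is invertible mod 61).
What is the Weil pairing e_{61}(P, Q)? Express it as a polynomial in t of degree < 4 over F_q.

The 61-Weil pairing on E[61] over F_{198974693111473} is alternating-bilinear: e_{61}(P',Q') = e_{61}(P,Q)^det(M).
det M = 5*31 - 31*51 = -1426 = 38 (mod 61); 38^{-1} = 53 (mod 61).
Montgomery->Weierstrass: x_W = 50746386767308*x+38277759237613, y_W=50746386767308*y on F_{198974693111473}; lands on y^2=x^3+102011232010276.
6-bit Miller (111101) on E'/F_{198974693111473} with a'=0, b'=102011232010276: accumulate tangent/chord ratios at Q'+S and P'+S'.
Result: e(P',Q') = 62126643451738 + 135365605555333*t + 175541582549172*t^2 + 171949338780330*t^3.
Hence e(P,Q) = 55095764137111 + 118628453805510*t + 69499893747727*t^2 + 156676482866922*t^3 in F_{198974693111473^4}^*.

55095764137111 + 118628453805510*t + 69499893747727*t^2 + 156676482866922*t^3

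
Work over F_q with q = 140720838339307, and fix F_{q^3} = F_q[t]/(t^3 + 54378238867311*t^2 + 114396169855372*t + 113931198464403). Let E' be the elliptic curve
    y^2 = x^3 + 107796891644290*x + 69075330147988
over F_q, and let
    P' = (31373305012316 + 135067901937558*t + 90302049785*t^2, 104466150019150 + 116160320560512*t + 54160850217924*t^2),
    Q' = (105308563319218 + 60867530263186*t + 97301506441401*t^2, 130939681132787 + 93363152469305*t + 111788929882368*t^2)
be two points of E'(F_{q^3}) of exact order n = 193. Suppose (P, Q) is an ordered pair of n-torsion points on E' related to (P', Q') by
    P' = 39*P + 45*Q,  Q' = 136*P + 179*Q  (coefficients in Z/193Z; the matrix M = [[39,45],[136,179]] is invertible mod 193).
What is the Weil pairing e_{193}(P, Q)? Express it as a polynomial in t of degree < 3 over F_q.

Since e_{193}(P,P)=e_{193}(Q,Q)=1 and e_{193}(Q,P)=e_{193}(P,Q)^{-1}, expanding e_{193}(39*P + 45*Q,136*P + 179*Q) leaves e(P,Q)^det(M).
det(M) mod 193 = 89; its inverse in (Z/193)^* is 180 (check: 89*180 mod 193 = 1).
Build f_{193,P'} and f_{193,Q'} via the 8-bit ladder of 193=11000001_2; evaluate at shifted divisors; quotient in F_{140720838339307^3}.
Miller gives e_{193}(P',Q') = 137999072168329 + 38003868415964*t + 19742964211899*t^2 in F_{140720838339307^3}.
Finally e_{193}(P,Q) = 6298052774566 + 114949371372580*t + 78470484908852*t^2.

6298052774566 + 114949371372580*t + 78470484908852*t^2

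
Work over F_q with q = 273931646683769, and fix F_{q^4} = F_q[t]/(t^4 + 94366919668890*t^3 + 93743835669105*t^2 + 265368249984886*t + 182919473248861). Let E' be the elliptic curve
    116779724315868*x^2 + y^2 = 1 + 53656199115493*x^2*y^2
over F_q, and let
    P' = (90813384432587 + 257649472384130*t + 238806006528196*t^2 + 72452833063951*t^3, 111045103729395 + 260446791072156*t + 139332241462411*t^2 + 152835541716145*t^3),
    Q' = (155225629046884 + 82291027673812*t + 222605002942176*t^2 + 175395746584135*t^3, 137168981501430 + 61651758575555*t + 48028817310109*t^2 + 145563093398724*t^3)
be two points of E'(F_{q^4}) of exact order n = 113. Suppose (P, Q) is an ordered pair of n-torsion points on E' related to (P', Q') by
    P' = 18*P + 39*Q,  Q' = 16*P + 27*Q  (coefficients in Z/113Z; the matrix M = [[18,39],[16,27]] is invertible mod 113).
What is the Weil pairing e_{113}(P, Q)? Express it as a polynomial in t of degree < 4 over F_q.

e_{113} is bilinear + alternating on E[113], so e_{113}(18*P + 39*Q, 16*P + 27*Q) = e_{113}(P,Q)^(18*27-39*16).
18*27 - 39*16 = -138; reduced mod 113: det = 88, inverse 9.
Map (x,y)_Ed via u=(1+y)/(1-y), v=(1+y)/((1-y)x) to Montgomery A=234881102711789,B=80907731323143; then to (a',b')=(38247136301966,158099327907362).
Build f_{113,P'} and f_{113,Q'} via the 7-bit ladder of 113=1110001_2; evaluate at shifted divisors; quotient in F_{273931646683769^4}.
e_{113}(P',Q') = 184655924878563 + 232928680486869*t + 94124423787898*t^2 + 228248049010977*t^3.
Raise to 9: e(P,Q) = 273259470701117 + 46961664216627*t + 155855560187792*t^2 + 70859165352891*t^3 in mu_{113}.

273259470701117 + 46961664216627*t + 155855560187792*t^2 + 70859165352891*t^3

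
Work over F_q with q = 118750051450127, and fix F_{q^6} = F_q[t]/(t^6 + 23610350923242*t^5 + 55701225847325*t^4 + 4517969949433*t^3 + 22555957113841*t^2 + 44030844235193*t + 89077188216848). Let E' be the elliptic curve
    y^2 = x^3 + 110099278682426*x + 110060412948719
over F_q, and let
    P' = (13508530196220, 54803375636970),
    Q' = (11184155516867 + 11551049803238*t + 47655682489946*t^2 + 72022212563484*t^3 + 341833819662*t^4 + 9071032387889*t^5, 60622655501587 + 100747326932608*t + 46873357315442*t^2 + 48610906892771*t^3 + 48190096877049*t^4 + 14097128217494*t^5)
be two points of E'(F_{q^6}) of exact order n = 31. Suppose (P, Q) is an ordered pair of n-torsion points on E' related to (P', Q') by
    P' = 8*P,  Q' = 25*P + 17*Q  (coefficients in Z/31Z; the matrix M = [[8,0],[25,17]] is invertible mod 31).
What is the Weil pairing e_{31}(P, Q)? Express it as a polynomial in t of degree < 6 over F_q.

Under M = [[8,0],[25,17]] in GL_2(Z/31), e_{31}(P',Q') = e_{31}(P,Q)^(8*17-0*25 mod 31).
Hence e(P,Q) = e(P',Q')^{13} where 13 = 12^{-1} mod 31.
n = 31 = (11111)_2 (5 bits, wt 5); accumulate f_{31,P'}(Q'+S)/f_{31,P'}(S) along the 4-step ladder.
So e_{31}(P',Q') = 102385651969016 + 44342206952307*t + 70531658501423*t^2 + 63984699560184*t^3 + 103836146595208*t^4 + 91947363964104*t^5.
Finally e_{31}(P,Q) = 15490111962490 + 70400710345536*t + 63160021127346*t^2 + 58270114284976*t^3 + 29655262046085*t^4 + 10275247503253*t^5.

15490111962490 + 70400710345536*t + 63160021127346*t^2 + 58270114284976*t^3 + 29655262046085*t^4 + 10275247503253*t^5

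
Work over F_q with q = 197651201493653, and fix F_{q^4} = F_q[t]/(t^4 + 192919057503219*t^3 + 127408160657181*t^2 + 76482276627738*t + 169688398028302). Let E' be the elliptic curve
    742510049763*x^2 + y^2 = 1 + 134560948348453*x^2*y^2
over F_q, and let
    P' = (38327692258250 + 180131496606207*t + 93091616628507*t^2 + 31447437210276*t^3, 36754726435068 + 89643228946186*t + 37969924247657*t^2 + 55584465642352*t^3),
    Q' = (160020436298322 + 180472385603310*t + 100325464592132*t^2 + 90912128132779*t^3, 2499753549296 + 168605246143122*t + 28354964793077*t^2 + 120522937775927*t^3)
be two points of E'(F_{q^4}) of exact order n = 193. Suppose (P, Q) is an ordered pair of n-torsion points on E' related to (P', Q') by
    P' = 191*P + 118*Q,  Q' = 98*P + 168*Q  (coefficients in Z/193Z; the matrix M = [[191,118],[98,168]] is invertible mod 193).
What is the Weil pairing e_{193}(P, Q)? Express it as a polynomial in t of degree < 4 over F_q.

Under M = [[191,118],[98,168]] in GL_2(Z/193), e_{193}(P',Q') = e_{193}(P,Q)^(191*168-118*98 mod 193).
det(M) mod 193 = 66; its inverse in (Z/193)^* is 155 (check: 66*155 mod 193 = 1).
Edwards->Montgomery: u=(1+y)/(1-y), v=u/x -> 65406863758908v^2=u^3+113064303054830u^2+u; then x_W=65370991172154u+154318044062138: y^2=x^3+75675561496189*x+147893829458273.
Run Miller on y^2=x^3+75675561496189*x+147893829458273 over F_{197651201493653}: ladder 11000001 (8 bits); e = f_P(D_Q)/f_Q(D_P).
So e_{193}(P',Q') = 14281907678095 + 163071287678521*t + 179394221391199*t^2 + 36117388557166*t^3.
(14281907678095 + 163071287678521*t + 179394221391199*t^2 + 36117388557166*t^3)^{155} mod (197651201493653,f) = 98595198529024 + 58052170226426*t + 37752440916769*t^2 + 59778372679149*t^3.

98595198529024 + 58052170226426*t + 37752440916769*t^2 + 59778372679149*t^3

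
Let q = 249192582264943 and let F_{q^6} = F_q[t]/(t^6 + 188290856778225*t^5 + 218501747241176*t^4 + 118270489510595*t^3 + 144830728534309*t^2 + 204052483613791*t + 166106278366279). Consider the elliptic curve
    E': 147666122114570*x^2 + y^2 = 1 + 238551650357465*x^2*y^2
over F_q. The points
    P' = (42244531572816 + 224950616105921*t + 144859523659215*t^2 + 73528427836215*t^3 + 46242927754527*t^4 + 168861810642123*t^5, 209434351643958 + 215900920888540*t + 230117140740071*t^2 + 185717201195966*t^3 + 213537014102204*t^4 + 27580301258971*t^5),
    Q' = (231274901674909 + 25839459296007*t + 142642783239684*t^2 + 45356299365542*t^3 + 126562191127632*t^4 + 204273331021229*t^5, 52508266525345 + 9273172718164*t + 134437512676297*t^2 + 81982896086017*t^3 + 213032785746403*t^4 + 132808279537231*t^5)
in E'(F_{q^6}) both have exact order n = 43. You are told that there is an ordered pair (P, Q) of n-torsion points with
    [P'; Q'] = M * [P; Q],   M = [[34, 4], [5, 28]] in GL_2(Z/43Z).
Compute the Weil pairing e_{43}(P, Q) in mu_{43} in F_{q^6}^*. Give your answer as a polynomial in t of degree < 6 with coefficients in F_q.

The 43-Weil pairing on E[43] over F_{249192582264943} is alternating-bilinear: e_{43}(P',Q') = e_{43}(P,Q)^det(M).
Inverting 29 mod 43: 3. Thus e_{43}(P,Q) = e(P',Q')^{3}.
Edwards->Montgomery: u=(1+y)/(1-y), v=u/x -> 184410816225475v^2=u^3+106879305484234u^2+u; then x_W=39576763505512u+22837531701182: y^2=x^3+82979936341672*x+210648546512247.
Build f_{43,P'} and f_{43,Q'} via the 6-bit ladder of 43=101011_2; evaluate at shifted divisors; quotient in F_{249192582264943^6}.
So e_{43}(P',Q') = 38097622728607 + 17778083698265*t + 42636953362409*t^2 + 75964972715362*t^3 + 242990817949119*t^4 + 236371407412783*t^5.
Thus e_{43}(P,Q) = 210276906350358 + 39715961341323*t + 227018579855423*t^2 + 201017017482407*t^3 + 58408750827648*t^4 + 58091739454413*t^5.

210276906350358 + 39715961341323*t + 227018579855423*t^2 + 201017017482407*t^3 + 58408750827648*t^4 + 58091739454413*t^5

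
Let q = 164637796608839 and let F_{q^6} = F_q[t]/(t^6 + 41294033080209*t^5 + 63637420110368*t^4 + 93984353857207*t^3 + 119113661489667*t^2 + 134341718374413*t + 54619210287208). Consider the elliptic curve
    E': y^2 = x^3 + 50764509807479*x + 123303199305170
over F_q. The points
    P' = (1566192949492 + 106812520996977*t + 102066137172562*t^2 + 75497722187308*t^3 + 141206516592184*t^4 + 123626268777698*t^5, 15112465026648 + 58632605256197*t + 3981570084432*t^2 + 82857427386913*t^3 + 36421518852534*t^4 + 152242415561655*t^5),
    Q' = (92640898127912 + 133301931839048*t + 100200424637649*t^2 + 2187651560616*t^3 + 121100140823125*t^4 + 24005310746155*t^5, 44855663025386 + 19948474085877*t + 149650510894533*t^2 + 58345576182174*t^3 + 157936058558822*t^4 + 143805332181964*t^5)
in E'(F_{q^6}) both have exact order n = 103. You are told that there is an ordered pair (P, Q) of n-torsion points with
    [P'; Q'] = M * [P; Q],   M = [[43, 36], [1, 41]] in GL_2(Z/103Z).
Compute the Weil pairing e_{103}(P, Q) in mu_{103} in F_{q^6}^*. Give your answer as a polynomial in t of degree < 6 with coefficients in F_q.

100524960646770 + 153497609850106*t + 101710309938764*t^2 + 151988503622543*t^3 + 113059118100003*t^4 + 124151797723425*t^5

e_{103} is bilinear + alternating on E[103], so e_{103}(43*P + 36*Q, 1*P + 41*Q) = e_{103}(P,Q)^(43*41-36*1).
det M = 43*41 - 36*1 = 1727 = 79 (mod 103); 79^{-1} = 30 (mod 103).
n = 103 = (1100111)_2 (7 bits, wt 5); accumulate f_{103,P'}(Q'+S)/f_{103,P'}(S) along the 6-step ladder.
Result: e(P',Q') = 147414034852993 + 116576100903938*t + 20644485882024*t^2 + 88487095660926*t^3 + 38314255082945*t^4 + 101950855407505*t^5.
e_{103}(P,Q) = (147414034852993 + 116576100903938*t + 20644485882024*t^2 + 88487095660926*t^3 + 38314255082945*t^4 + 101950855407505*t^5)^{30} = 100524960646770 + 153497609850106*t + 101710309938764*t^2 + 151988503622543*t^3 + 113059118100003*t^4 + 124151797723425*t^5.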